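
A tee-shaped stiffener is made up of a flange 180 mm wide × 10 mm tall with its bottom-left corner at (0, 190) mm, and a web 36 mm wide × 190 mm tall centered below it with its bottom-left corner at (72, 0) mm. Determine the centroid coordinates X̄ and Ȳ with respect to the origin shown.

X̄ = 90.00 mm, Ȳ = 115.83 mm

web: A = 36 × 190 = 6840.00, centroid at (90.00, 95.00).
flange: A = 180 × 10 = 1800.00, centroid at (90.00, 195.00).
ΣA = 8640.00 mm², ΣAX̄ = 777600.00 mm³, ΣAȲ = 1000800.00 mm³.
X̄ = 777600.00/8640.00 = 90.00 mm; Ȳ = 1000800.00/8640.00 = 115.83 mm.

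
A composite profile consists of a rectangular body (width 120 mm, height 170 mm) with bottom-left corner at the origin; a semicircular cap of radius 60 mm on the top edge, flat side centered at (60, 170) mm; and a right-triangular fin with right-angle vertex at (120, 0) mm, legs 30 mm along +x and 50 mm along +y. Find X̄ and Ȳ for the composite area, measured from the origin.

Part | A | x̄ᵢ | ȳᵢ | A·x̄ᵢ | A·ȳᵢ
rectangular body | 20400.00 | 60.00 | 85.00 | 1224000.00 | 1734000.00
semicircular top | 5654.87 | 60.00 | 195.46 | 339292.01 | 1105327.35
triangular fin | 750.00 | 130.00 | 16.67 | 97500.00 | 12500.00
Σ | 26804.87 |  |  | 1660792.01 | 2851827.35
X̄ = 1660792.01 / 26804.87 = 61.96 mm
Ȳ = 2851827.35 / 26804.87 = 106.39 mm

X̄ = 61.96 mm, Ȳ = 106.39 mm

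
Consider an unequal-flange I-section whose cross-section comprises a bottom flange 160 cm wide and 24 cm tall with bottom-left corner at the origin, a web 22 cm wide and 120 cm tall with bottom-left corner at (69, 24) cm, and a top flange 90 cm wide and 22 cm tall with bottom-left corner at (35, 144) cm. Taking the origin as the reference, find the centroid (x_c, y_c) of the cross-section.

x_c = 80.00 cm, y_c = 67.94 cm

Part | A | x̄ᵢ | ȳᵢ | A·x̄ᵢ | A·ȳᵢ
bottom flange | 3840.00 | 80.00 | 12.00 | 307200.00 | 46080.00
web | 2640.00 | 80.00 | 84.00 | 211200.00 | 221760.00
top flange | 1980.00 | 80.00 | 155.00 | 158400.00 | 306900.00
Σ | 8460.00 |  |  | 676800.00 | 574740.00
x_c = 676800.00 / 8460.00 = 80.00 cm
y_c = 574740.00 / 8460.00 = 67.94 cm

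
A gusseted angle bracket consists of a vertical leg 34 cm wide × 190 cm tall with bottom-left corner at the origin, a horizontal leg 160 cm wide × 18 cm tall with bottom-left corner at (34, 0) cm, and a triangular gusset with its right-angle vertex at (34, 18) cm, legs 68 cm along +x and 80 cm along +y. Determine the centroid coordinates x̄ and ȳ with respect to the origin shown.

x̄ = 49.11 cm, ȳ = 63.11 cm

Part | A | x̄ᵢ | ȳᵢ | A·x̄ᵢ | A·ȳᵢ
vertical leg | 6460.00 | 17.00 | 95.00 | 109820.00 | 613700.00
horizontal leg | 2880.00 | 114.00 | 9.00 | 328320.00 | 25920.00
gusset | 2720.00 | 56.67 | 44.67 | 154133.33 | 121493.33
Σ | 12060.00 |  |  | 592273.33 | 761113.33
x̄ = 592273.33 / 12060.00 = 49.11 cm
ȳ = 761113.33 / 12060.00 = 63.11 cm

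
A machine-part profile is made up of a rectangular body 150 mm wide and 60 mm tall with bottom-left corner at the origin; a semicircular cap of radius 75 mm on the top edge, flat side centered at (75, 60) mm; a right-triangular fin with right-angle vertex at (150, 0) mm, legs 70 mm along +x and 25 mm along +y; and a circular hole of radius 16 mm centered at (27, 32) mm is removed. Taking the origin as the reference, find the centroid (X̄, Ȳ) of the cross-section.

X̄ = 81.96 mm, Ȳ = 59.36 mm

rectangular body: A = 150 × 60 = 9000.00, centroid at (75.00, 30.00).
semicircular top: A = ½π·75² = 8835.73, centroid at (75.00, 91.83).
triangular fin: A = ½·70·25 = 875.00, centroid at (173.33, 8.33).
hole: A = −π·16² = -804.25, centroid at (27.00, 32.00).
ΣA = 17906.48 mm², ΣAX̄ = 1467631.68 mm³, ΣAȲ = 1062949.50 mm³.
X̄ = 1467631.68/17906.48 = 81.96 mm; Ȳ = 1062949.50/17906.48 = 59.36 mm.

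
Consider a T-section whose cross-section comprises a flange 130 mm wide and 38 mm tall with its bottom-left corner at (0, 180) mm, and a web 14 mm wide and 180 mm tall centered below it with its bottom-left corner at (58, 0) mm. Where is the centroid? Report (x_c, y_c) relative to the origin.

x_c = 65.00 mm, y_c = 162.18 mm

web: A = 14 × 180 = 2520.00, centroid at (65.00, 90.00).
flange: A = 130 × 38 = 4940.00, centroid at (65.00, 199.00).
ΣA = 7460.00 mm²
ΣAx_c = (2520.00)(65.00) + (4940.00)(65.00) = 484900.00 mm³
ΣAy_c = (2520.00)(90.00) + (4940.00)(199.00) = 1209860.00 mm³
x_c = 484900.00 / 7460.00 = 65.00 mm
y_c = 1209860.00 / 7460.00 = 162.18 mm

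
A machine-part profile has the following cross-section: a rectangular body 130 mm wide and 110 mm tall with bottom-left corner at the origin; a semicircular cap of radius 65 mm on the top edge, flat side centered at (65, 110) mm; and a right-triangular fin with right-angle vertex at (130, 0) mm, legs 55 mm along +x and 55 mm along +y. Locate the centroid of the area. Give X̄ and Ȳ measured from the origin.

X̄ = 70.61 mm, Ȳ = 76.94 mm

Part | A | x̄ᵢ | ȳᵢ | A·x̄ᵢ | A·ȳᵢ
rectangular body | 14300.00 | 65.00 | 55.00 | 929500.00 | 786500.00
semicircular top | 6636.61 | 65.00 | 137.59 | 431379.94 | 913110.93
triangular fin | 1512.50 | 148.33 | 18.33 | 224354.17 | 27729.17
Σ | 22449.11 |  |  | 1585234.11 | 1727340.09
X̄ = 1585234.11 / 22449.11 = 70.61 mm
Ȳ = 1727340.09 / 22449.11 = 76.94 mm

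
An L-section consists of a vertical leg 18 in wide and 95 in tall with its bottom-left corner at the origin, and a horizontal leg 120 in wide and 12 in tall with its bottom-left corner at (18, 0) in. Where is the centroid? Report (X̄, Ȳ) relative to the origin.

vertical leg: A = 18 × 95 = 1710.00, centroid at (9.00, 47.50).
horizontal leg: A = 120 × 12 = 1440.00, centroid at (78.00, 6.00).
ΣA = 3150.00 in²
ΣAX̄ = (1710.00)(9.00) + (1440.00)(78.00) = 127710.00 in³
ΣAȲ = (1710.00)(47.50) + (1440.00)(6.00) = 89865.00 in³
X̄ = 127710.00 / 3150.00 = 40.54 in
Ȳ = 89865.00 / 3150.00 = 28.53 in

X̄ = 40.54 in, Ȳ = 28.53 in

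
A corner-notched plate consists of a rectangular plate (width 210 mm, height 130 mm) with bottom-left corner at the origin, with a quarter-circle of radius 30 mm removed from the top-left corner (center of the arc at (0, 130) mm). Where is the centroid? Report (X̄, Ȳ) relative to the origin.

Part | A | x̄ᵢ | ȳᵢ | A·x̄ᵢ | A·ȳᵢ
plate | 27300.00 | 105.00 | 65.00 | 2866500.00 | 1774500.00
removed quarter-circle | -706.86 | 12.73 | 117.27 | -9000.00 | -82891.59
Σ | 26593.14 |  |  | 2857500.00 | 1691608.41
X̄ = 2857500.00 / 26593.14 = 107.45 mm
Ȳ = 1691608.41 / 26593.14 = 63.61 mm

X̄ = 107.45 mm, Ȳ = 63.61 mm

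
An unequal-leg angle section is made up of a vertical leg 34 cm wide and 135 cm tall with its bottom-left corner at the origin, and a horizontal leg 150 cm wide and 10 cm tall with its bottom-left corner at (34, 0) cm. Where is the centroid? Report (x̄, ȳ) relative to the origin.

x̄ = 39.66 cm, ȳ = 52.11 cm

vertical leg: A = 34 × 135 = 4590.00, centroid at (17.00, 67.50).
horizontal leg: A = 150 × 10 = 1500.00, centroid at (109.00, 5.00).
ΣA = 6090.00 cm²
ΣAx̄ = (4590.00)(17.00) + (1500.00)(109.00) = 241530.00 cm³
ΣAȳ = (4590.00)(67.50) + (1500.00)(5.00) = 317325.00 cm³
x̄ = 241530.00 / 6090.00 = 39.66 cm
ȳ = 317325.00 / 6090.00 = 52.11 cm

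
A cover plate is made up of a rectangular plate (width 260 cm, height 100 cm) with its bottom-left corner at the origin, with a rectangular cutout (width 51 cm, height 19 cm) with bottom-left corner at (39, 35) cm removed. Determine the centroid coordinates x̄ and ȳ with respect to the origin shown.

plate: A = 260 × 100 = 26000.00, centroid at (130.00, 50.00).
hole: A = −(51 × 19) = -969.00, centroid at (64.50, 44.50).
ΣA = 25031.00 cm²
ΣAx̄ = (26000.00)(130.00) + (-969.00)(64.50) = 3317499.50 cm³
ΣAȳ = (26000.00)(50.00) + (-969.00)(44.50) = 1256879.50 cm³
x̄ = 3317499.50 / 25031.00 = 132.54 cm
ȳ = 1256879.50 / 25031.00 = 50.21 cm

x̄ = 132.54 cm, ȳ = 50.21 cm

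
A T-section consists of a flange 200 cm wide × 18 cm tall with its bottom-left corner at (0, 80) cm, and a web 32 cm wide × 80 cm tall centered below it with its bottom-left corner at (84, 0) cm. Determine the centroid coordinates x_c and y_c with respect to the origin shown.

x_c = 100.00 cm, y_c = 68.64 cm

Part | A | x̄ᵢ | ȳᵢ | A·x̄ᵢ | A·ȳᵢ
web | 2560.00 | 100.00 | 40.00 | 256000.00 | 102400.00
flange | 3600.00 | 100.00 | 89.00 | 360000.00 | 320400.00
Σ | 6160.00 |  |  | 616000.00 | 422800.00
x_c = 616000.00 / 6160.00 = 100.00 cm
y_c = 422800.00 / 6160.00 = 68.64 cm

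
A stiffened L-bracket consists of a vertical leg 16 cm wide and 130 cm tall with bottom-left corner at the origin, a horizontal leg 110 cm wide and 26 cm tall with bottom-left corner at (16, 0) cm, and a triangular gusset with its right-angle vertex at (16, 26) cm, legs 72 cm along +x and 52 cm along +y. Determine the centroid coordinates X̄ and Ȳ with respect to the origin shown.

X̄ = 43.24 cm, Ȳ = 37.21 cm

vertical leg: A = 16 × 130 = 2080.00, centroid at (8.00, 65.00).
horizontal leg: A = 110 × 26 = 2860.00, centroid at (71.00, 13.00).
gusset: A = ½·72·52 = 1872.00, centroid at (40.00, 43.33).
ΣA = 6812.00 cm²
ΣAX̄ = (2080.00)(8.00) + (2860.00)(71.00) + (1872.00)(40.00) = 294580.00 cm³
ΣAȲ = (2080.00)(65.00) + (2860.00)(13.00) + (1872.00)(43.33) = 253500.00 cm³
X̄ = 294580.00 / 6812.00 = 43.24 cm
Ȳ = 253500.00 / 6812.00 = 37.21 cm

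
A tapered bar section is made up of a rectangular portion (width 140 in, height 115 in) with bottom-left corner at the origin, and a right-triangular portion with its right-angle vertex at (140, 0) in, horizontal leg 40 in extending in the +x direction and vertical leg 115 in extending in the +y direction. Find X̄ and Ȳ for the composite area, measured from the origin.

rectangular portion: A = 140 × 115 = 16100.00, centroid at (70.00, 57.50).
triangular portion: A = ½·40·115 = 2300.00, centroid at (153.33, 38.33).
ΣA = 18400.00 in²
ΣAX̄ = (16100.00)(70.00) + (2300.00)(153.33) = 1479666.67 in³
ΣAȲ = (16100.00)(57.50) + (2300.00)(38.33) = 1013916.67 in³
X̄ = 1479666.67 / 18400.00 = 80.42 in
Ȳ = 1013916.67 / 18400.00 = 55.10 in

X̄ = 80.42 in, Ȳ = 55.10 in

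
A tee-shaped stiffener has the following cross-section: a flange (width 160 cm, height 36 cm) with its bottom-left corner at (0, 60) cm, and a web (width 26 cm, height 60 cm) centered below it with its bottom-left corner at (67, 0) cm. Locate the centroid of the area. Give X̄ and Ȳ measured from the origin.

Part | A | x̄ᵢ | ȳᵢ | A·x̄ᵢ | A·ȳᵢ
web | 1560.00 | 80.00 | 30.00 | 124800.00 | 46800.00
flange | 5760.00 | 80.00 | 78.00 | 460800.00 | 449280.00
Σ | 7320.00 |  |  | 585600.00 | 496080.00
X̄ = 585600.00 / 7320.00 = 80.00 cm
Ȳ = 496080.00 / 7320.00 = 67.77 cm

X̄ = 80.00 cm, Ȳ = 67.77 cm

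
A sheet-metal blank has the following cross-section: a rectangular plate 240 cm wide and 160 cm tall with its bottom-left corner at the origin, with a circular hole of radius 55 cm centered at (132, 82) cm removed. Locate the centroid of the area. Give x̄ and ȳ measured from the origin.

x̄ = 116.05 cm, ȳ = 79.34 cm

Part | A | x̄ᵢ | ȳᵢ | A·x̄ᵢ | A·ȳᵢ
plate | 38400.00 | 120.00 | 80.00 | 4608000.00 | 3072000.00
hole | -9503.32 | 132.00 | 82.00 | -1254437.95 | -779272.06
Σ | 28896.68 |  |  | 3353562.05 | 2292727.94
x̄ = 3353562.05 / 28896.68 = 116.05 cm
ȳ = 2292727.94 / 28896.68 = 79.34 cm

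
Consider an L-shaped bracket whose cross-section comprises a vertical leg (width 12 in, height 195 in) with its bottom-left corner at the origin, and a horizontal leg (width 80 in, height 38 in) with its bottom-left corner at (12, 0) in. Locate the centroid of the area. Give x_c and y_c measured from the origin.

x_c = 31.99 in, y_c = 53.14 in

vertical leg: A = 12 × 195 = 2340.00, centroid at (6.00, 97.50).
horizontal leg: A = 80 × 38 = 3040.00, centroid at (52.00, 19.00).
ΣA = 5380.00 in², ΣAx_c = 172120.00 in³, ΣAy_c = 285910.00 in³.
x_c = 172120.00/5380.00 = 31.99 in; y_c = 285910.00/5380.00 = 53.14 in.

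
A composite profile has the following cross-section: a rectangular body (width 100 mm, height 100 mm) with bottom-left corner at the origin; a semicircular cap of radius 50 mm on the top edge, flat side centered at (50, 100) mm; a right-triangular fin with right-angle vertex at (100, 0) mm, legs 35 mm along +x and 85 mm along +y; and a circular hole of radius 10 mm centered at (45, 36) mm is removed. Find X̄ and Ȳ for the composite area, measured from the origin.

rectangular body: A = 100 × 100 = 10000.00, centroid at (50.00, 50.00).
semicircular top: A = ½π·50² = 3926.99, centroid at (50.00, 121.22).
triangular fin: A = ½·35·85 = 1487.50, centroid at (111.67, 28.33).
hole: A = −π·10² = -314.16, centroid at (45.00, 36.00).
ΣA = 15100.33 mm²
ΣAX̄ = (10000.00)(50.00) + (3926.99)(50.00) + (1487.50)(111.67) + (-314.16)(45.00) = 848316.54 mm³
ΣAȲ = (10000.00)(50.00) + (3926.99)(121.22) + (1487.50)(28.33) + (-314.16)(36.00) = 1006868.51 mm³
X̄ = 848316.54 / 15100.33 = 56.18 mm
Ȳ = 1006868.51 / 15100.33 = 66.68 mm

X̄ = 56.18 mm, Ȳ = 66.68 mm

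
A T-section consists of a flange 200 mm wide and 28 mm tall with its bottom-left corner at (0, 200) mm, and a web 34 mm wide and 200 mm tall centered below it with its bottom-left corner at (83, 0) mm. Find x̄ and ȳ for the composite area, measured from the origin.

Part | A | x̄ᵢ | ȳᵢ | A·x̄ᵢ | A·ȳᵢ
web | 6800.00 | 100.00 | 100.00 | 680000.00 | 680000.00
flange | 5600.00 | 100.00 | 214.00 | 560000.00 | 1198400.00
Σ | 12400.00 |  |  | 1240000.00 | 1878400.00
x̄ = 1240000.00 / 12400.00 = 100.00 mm
ȳ = 1878400.00 / 12400.00 = 151.48 mm

x̄ = 100.00 mm, ȳ = 151.48 mm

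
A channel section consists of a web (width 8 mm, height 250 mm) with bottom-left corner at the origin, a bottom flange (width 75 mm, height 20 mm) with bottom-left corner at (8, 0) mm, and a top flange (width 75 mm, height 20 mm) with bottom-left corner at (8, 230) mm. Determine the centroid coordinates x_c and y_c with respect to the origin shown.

x_c = 28.90 mm, y_c = 125.00 mm

web: A = 8 × 250 = 2000.00, centroid at (4.00, 125.00).
bottom flange: A = 75 × 20 = 1500.00, centroid at (45.50, 10.00).
top flange: A = 75 × 20 = 1500.00, centroid at (45.50, 240.00).
ΣA = 5000.00 mm², ΣAx_c = 144500.00 mm³, ΣAy_c = 625000.00 mm³.
x_c = 144500.00/5000.00 = 28.90 mm; y_c = 625000.00/5000.00 = 125.00 mm.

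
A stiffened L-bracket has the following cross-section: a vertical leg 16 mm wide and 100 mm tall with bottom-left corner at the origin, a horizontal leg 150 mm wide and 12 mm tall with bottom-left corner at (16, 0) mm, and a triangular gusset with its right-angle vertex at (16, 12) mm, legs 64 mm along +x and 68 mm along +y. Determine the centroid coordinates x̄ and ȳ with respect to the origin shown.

x̄ = 46.24 mm, ȳ = 29.81 mm

vertical leg: A = 16 × 100 = 1600.00, centroid at (8.00, 50.00).
horizontal leg: A = 150 × 12 = 1800.00, centroid at (91.00, 6.00).
gusset: A = ½·64·68 = 2176.00, centroid at (37.33, 34.67).
ΣA = 5576.00 mm², ΣAx̄ = 257837.33 mm³, ΣAȳ = 166234.67 mm³.
x̄ = 257837.33/5576.00 = 46.24 mm; ȳ = 166234.67/5576.00 = 29.81 mm.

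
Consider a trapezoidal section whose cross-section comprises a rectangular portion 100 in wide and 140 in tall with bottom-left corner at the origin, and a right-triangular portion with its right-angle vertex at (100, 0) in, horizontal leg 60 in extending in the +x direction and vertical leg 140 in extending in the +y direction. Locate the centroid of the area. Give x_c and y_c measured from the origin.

rectangular portion: A = 100 × 140 = 14000.00, centroid at (50.00, 70.00).
triangular portion: A = ½·60·140 = 4200.00, centroid at (120.00, 46.67).
ΣA = 18200.00 in²
ΣAx_c = (14000.00)(50.00) + (4200.00)(120.00) = 1204000.00 in³
ΣAy_c = (14000.00)(70.00) + (4200.00)(46.67) = 1176000.00 in³
x_c = 1204000.00 / 18200.00 = 66.15 in
y_c = 1176000.00 / 18200.00 = 64.62 in

x_c = 66.15 in, y_c = 64.62 in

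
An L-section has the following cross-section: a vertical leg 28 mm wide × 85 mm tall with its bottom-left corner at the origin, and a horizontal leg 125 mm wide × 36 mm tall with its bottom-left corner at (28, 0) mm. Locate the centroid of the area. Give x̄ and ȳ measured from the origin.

vertical leg: A = 28 × 85 = 2380.00, centroid at (14.00, 42.50).
horizontal leg: A = 125 × 36 = 4500.00, centroid at (90.50, 18.00).
ΣA = 6880.00 mm²
ΣAx̄ = (2380.00)(14.00) + (4500.00)(90.50) = 440570.00 mm³
ΣAȳ = (2380.00)(42.50) + (4500.00)(18.00) = 182150.00 mm³
x̄ = 440570.00 / 6880.00 = 64.04 mm
ȳ = 182150.00 / 6880.00 = 26.48 mm

x̄ = 64.04 mm, ȳ = 26.48 mm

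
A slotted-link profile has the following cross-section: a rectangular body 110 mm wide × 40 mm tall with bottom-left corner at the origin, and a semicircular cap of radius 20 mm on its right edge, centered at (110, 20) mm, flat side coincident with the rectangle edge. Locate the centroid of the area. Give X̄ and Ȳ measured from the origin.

X̄ = 62.93 mm, Ȳ = 20.00 mm

rectangular body: A = 110 × 40 = 4400.00, centroid at (55.00, 20.00).
semicircular end: A = ½π·20² = 628.32, centroid at (118.49, 20.00).
ΣA = 5028.32 mm²
ΣAX̄ = (4400.00)(55.00) + (628.32)(118.49) = 316448.37 mm³
ΣAȲ = (4400.00)(20.00) + (628.32)(20.00) = 100566.37 mm³
X̄ = 316448.37 / 5028.32 = 62.93 mm
Ȳ = 100566.37 / 5028.32 = 20.00 mm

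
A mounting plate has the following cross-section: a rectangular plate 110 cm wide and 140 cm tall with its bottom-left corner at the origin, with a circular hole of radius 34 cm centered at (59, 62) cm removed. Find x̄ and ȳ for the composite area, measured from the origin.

x̄ = 53.77 cm, ȳ = 72.47 cm

plate: A = 110 × 140 = 15400.00, centroid at (55.00, 70.00).
hole: A = −π·34² = -3631.68, centroid at (59.00, 62.00).
ΣA = 11768.32 cm², ΣAx̄ = 632730.81 cm³, ΣAȳ = 852835.77 cm³.
x̄ = 632730.81/11768.32 = 53.77 cm; ȳ = 852835.77/11768.32 = 72.47 cm.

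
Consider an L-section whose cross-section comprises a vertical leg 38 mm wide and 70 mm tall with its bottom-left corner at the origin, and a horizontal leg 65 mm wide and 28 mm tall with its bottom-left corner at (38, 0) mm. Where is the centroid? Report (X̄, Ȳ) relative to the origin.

vertical leg: A = 38 × 70 = 2660.00, centroid at (19.00, 35.00).
horizontal leg: A = 65 × 28 = 1820.00, centroid at (70.50, 14.00).
ΣA = 4480.00 mm², ΣAX̄ = 178850.00 mm³, ΣAȲ = 118580.00 mm³.
X̄ = 178850.00/4480.00 = 39.92 mm; Ȳ = 118580.00/4480.00 = 26.47 mm.

X̄ = 39.92 mm, Ȳ = 26.47 mm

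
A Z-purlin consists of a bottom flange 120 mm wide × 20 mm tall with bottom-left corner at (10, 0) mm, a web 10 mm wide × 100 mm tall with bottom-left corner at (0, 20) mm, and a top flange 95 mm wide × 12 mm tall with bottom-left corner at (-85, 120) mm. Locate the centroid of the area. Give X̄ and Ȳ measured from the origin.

Part | A | x̄ᵢ | ȳᵢ | A·x̄ᵢ | A·ȳᵢ
bottom flange | 2400.00 | 70.00 | 10.00 | 168000.00 | 24000.00
web | 1000.00 | 5.00 | 70.00 | 5000.00 | 70000.00
top flange | 1140.00 | -37.50 | 126.00 | -42750.00 | 143640.00
Σ | 4540.00 |  |  | 130250.00 | 237640.00
X̄ = 130250.00 / 4540.00 = 28.69 mm
Ȳ = 237640.00 / 4540.00 = 52.34 mm

X̄ = 28.69 mm, Ȳ = 52.34 mm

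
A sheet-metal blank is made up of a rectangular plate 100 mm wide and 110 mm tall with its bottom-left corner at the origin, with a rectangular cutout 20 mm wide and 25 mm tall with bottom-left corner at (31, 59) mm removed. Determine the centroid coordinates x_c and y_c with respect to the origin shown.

x_c = 50.43 mm, y_c = 54.21 mm

plate: A = 100 × 110 = 11000.00, centroid at (50.00, 55.00).
hole: A = −(20 × 25) = -500.00, centroid at (41.00, 71.50).
ΣA = 10500.00 mm², ΣAx_c = 529500.00 mm³, ΣAy_c = 569250.00 mm³.
x_c = 529500.00/10500.00 = 50.43 mm; y_c = 569250.00/10500.00 = 54.21 mm.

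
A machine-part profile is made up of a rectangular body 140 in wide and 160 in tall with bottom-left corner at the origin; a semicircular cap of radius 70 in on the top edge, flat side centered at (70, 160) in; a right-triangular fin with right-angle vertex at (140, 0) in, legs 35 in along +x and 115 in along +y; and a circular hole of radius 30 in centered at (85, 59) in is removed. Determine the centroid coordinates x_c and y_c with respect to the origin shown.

x_c = 74.16 in, y_c = 108.00 in

Part | A | x̄ᵢ | ȳᵢ | A·x̄ᵢ | A·ȳᵢ
rectangular body | 22400.00 | 70.00 | 80.00 | 1568000.00 | 1792000.00
semicircular top | 7696.90 | 70.00 | 189.71 | 538783.14 | 1460170.99
triangular fin | 2012.50 | 151.67 | 38.33 | 305229.17 | 77145.83
hole | -2827.43 | 85.00 | 59.00 | -240331.84 | -166818.57
Σ | 29281.97 |  |  | 2171680.47 | 3162498.25
x_c = 2171680.47 / 29281.97 = 74.16 in
y_c = 3162498.25 / 29281.97 = 108.00 in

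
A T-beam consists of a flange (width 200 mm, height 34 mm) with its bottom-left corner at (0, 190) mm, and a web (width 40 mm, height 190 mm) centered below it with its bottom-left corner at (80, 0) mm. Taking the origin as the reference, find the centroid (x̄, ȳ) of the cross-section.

x̄ = 100.00 mm, ȳ = 147.89 mm

web: A = 40 × 190 = 7600.00, centroid at (100.00, 95.00).
flange: A = 200 × 34 = 6800.00, centroid at (100.00, 207.00).
ΣA = 14400.00 mm², ΣAx̄ = 1440000.00 mm³, ΣAȳ = 2129600.00 mm³.
x̄ = 1440000.00/14400.00 = 100.00 mm; ȳ = 2129600.00/14400.00 = 147.89 mm.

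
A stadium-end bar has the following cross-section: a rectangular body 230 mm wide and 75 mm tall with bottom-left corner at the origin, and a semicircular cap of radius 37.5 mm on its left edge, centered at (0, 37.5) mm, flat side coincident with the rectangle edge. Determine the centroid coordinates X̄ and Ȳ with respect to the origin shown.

X̄ = 100.14 mm, Ȳ = 37.50 mm

rectangular body: A = 230 × 75 = 17250.00, centroid at (115.00, 37.50).
semicircular end: A = ½π·37.5² = 2208.93, centroid at (-15.92, 37.50).
ΣA = 19458.93 mm²
ΣAX̄ = (17250.00)(115.00) + (2208.93)(-15.92) = 1948593.75 mm³
ΣAȲ = (17250.00)(37.50) + (2208.93)(37.50) = 729709.96 mm³
X̄ = 1948593.75 / 19458.93 = 100.14 mm
Ȳ = 729709.96 / 19458.93 = 37.50 mm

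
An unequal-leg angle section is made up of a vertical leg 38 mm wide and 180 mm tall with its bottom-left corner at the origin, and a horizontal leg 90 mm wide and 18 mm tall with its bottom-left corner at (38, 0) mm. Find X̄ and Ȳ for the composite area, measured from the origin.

X̄ = 31.26 mm, Ȳ = 74.49 mm

vertical leg: A = 38 × 180 = 6840.00, centroid at (19.00, 90.00).
horizontal leg: A = 90 × 18 = 1620.00, centroid at (83.00, 9.00).
ΣA = 8460.00 mm²
ΣAX̄ = (6840.00)(19.00) + (1620.00)(83.00) = 264420.00 mm³
ΣAȲ = (6840.00)(90.00) + (1620.00)(9.00) = 630180.00 mm³
X̄ = 264420.00 / 8460.00 = 31.26 mm
Ȳ = 630180.00 / 8460.00 = 74.49 mm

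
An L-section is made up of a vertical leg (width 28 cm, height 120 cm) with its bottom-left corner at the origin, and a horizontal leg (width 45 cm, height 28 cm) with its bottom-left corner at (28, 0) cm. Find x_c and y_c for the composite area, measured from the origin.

x_c = 23.95 cm, y_c = 47.45 cm

vertical leg: A = 28 × 120 = 3360.00, centroid at (14.00, 60.00).
horizontal leg: A = 45 × 28 = 1260.00, centroid at (50.50, 14.00).
ΣA = 4620.00 cm², ΣAx_c = 110670.00 cm³, ΣAy_c = 219240.00 cm³.
x_c = 110670.00/4620.00 = 23.95 cm; y_c = 219240.00/4620.00 = 47.45 cm.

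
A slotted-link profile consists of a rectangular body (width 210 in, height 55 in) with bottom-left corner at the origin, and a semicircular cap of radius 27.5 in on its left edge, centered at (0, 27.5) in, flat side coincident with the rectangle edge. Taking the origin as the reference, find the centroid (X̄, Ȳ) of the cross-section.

X̄ = 94.12 in, Ȳ = 27.50 in

rectangular body: A = 210 × 55 = 11550.00, centroid at (105.00, 27.50).
semicircular end: A = ½π·27.5² = 1187.91, centroid at (-11.67, 27.50).
ΣA = 12737.91 in², ΣAX̄ = 1198885.42 in³, ΣAȲ = 350292.65 in³.
X̄ = 1198885.42/12737.91 = 94.12 in; Ȳ = 350292.65/12737.91 = 27.50 in.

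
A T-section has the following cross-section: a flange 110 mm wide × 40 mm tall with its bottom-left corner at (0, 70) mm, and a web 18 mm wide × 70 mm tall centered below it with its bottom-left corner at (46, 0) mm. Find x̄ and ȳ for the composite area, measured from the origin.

x̄ = 55.00 mm, ȳ = 77.76 mm

web: A = 18 × 70 = 1260.00, centroid at (55.00, 35.00).
flange: A = 110 × 40 = 4400.00, centroid at (55.00, 90.00).
ΣA = 5660.00 mm²
ΣAx̄ = (1260.00)(55.00) + (4400.00)(55.00) = 311300.00 mm³
ΣAȳ = (1260.00)(35.00) + (4400.00)(90.00) = 440100.00 mm³
x̄ = 311300.00 / 5660.00 = 55.00 mm
ȳ = 440100.00 / 5660.00 = 77.76 mm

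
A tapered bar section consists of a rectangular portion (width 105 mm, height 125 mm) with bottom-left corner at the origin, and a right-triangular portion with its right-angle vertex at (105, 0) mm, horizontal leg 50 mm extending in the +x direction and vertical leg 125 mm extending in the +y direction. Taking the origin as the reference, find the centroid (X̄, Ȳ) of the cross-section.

X̄ = 65.80 mm, Ȳ = 58.49 mm

Part | A | x̄ᵢ | ȳᵢ | A·x̄ᵢ | A·ȳᵢ
rectangular portion | 13125.00 | 52.50 | 62.50 | 689062.50 | 820312.50
triangular portion | 3125.00 | 121.67 | 41.67 | 380208.33 | 130208.33
Σ | 16250.00 |  |  | 1069270.83 | 950520.83
X̄ = 1069270.83 / 16250.00 = 65.80 mm
Ȳ = 950520.83 / 16250.00 = 58.49 mm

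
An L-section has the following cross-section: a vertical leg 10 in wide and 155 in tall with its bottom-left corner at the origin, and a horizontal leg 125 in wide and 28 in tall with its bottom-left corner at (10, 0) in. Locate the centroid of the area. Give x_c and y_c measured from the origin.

x_c = 51.78 in, y_c = 33.49 in

Part | A | x̄ᵢ | ȳᵢ | A·x̄ᵢ | A·ȳᵢ
vertical leg | 1550.00 | 5.00 | 77.50 | 7750.00 | 120125.00
horizontal leg | 3500.00 | 72.50 | 14.00 | 253750.00 | 49000.00
Σ | 5050.00 |  |  | 261500.00 | 169125.00
x_c = 261500.00 / 5050.00 = 51.78 in
y_c = 169125.00 / 5050.00 = 33.49 in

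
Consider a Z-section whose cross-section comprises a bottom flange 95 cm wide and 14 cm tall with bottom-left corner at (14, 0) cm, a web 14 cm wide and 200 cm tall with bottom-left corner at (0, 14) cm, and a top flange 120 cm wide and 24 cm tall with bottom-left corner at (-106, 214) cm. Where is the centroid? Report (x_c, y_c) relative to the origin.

Part | A | x̄ᵢ | ȳᵢ | A·x̄ᵢ | A·ȳᵢ
bottom flange | 1330.00 | 61.50 | 7.00 | 81795.00 | 9310.00
web | 2800.00 | 7.00 | 114.00 | 19600.00 | 319200.00
top flange | 2880.00 | -46.00 | 226.00 | -132480.00 | 650880.00
Σ | 7010.00 |  |  | -31085.00 | 979390.00
x_c = -31085.00 / 7010.00 = -4.43 cm
y_c = 979390.00 / 7010.00 = 139.71 cm

x_c = -4.43 cm, y_c = 139.71 cm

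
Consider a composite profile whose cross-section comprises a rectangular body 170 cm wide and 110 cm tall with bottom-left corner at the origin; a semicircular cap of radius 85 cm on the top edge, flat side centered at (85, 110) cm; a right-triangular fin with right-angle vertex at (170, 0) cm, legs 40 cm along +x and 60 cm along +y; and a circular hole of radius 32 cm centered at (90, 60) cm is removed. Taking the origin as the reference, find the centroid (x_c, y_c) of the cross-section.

rectangular body: A = 170 × 110 = 18700.00, centroid at (85.00, 55.00).
semicircular top: A = ½π·85² = 11349.00, centroid at (85.00, 146.08).
triangular fin: A = ½·40·60 = 1200.00, centroid at (183.33, 20.00).
hole: A = −π·32² = -3216.99, centroid at (90.00, 60.00).
ΣA = 28032.01 cm², ΣAx_c = 2484636.12 cm³, ΣAy_c = 2517287.59 cm³.
x_c = 2484636.12/28032.01 = 88.64 cm; y_c = 2517287.59/28032.01 = 89.80 cm.

x_c = 88.64 cm, y_c = 89.80 cm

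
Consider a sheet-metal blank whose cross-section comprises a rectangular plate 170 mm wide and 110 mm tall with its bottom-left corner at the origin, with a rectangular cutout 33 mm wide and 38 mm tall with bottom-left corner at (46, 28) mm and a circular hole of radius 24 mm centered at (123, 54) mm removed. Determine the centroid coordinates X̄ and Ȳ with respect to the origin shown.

plate: A = 170 × 110 = 18700.00, centroid at (85.00, 55.00).
hole 1: A = −(33 × 38) = -1254.00, centroid at (62.50, 47.00).
hole 2: A = −π·24² = -1809.56, centroid at (123.00, 54.00).
ΣA = 15636.44 mm²
ΣAX̄ = (18700.00)(85.00) + (-1254.00)(62.50) + (-1809.56)(123.00) = 1288549.44 mm³
ΣAȲ = (18700.00)(55.00) + (-1254.00)(47.00) + (-1809.56)(54.00) = 871845.90 mm³
X̄ = 1288549.44 / 15636.44 = 82.41 mm
Ȳ = 871845.90 / 15636.44 = 55.76 mm

X̄ = 82.41 mm, Ȳ = 55.76 mm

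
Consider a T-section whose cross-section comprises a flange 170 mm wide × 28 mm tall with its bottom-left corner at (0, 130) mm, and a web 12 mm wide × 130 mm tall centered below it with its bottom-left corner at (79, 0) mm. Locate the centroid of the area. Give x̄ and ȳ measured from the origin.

web: A = 12 × 130 = 1560.00, centroid at (85.00, 65.00).
flange: A = 170 × 28 = 4760.00, centroid at (85.00, 144.00).
ΣA = 6320.00 mm²
ΣAx̄ = (1560.00)(85.00) + (4760.00)(85.00) = 537200.00 mm³
ΣAȳ = (1560.00)(65.00) + (4760.00)(144.00) = 786840.00 mm³
x̄ = 537200.00 / 6320.00 = 85.00 mm
ȳ = 786840.00 / 6320.00 = 124.50 mm

x̄ = 85.00 mm, ȳ = 124.50 mm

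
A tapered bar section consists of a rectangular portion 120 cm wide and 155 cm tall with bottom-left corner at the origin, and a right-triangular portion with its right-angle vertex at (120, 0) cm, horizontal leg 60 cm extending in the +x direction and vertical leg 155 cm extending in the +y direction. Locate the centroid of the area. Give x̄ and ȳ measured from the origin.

rectangular portion: A = 120 × 155 = 18600.00, centroid at (60.00, 77.50).
triangular portion: A = ½·60·155 = 4650.00, centroid at (140.00, 51.67).
ΣA = 23250.00 cm², ΣAx̄ = 1767000.00 cm³, ΣAȳ = 1681750.00 cm³.
x̄ = 1767000.00/23250.00 = 76.00 cm; ȳ = 1681750.00/23250.00 = 72.33 cm.

x̄ = 76.00 cm, ȳ = 72.33 cm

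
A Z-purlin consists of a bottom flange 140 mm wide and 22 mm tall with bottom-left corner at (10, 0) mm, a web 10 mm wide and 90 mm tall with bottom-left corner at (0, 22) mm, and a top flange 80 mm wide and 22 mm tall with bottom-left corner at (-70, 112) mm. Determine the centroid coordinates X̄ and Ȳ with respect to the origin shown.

X̄ = 34.51 mm, Ȳ = 54.12 mm

bottom flange: A = 140 × 22 = 3080.00, centroid at (80.00, 11.00).
web: A = 10 × 90 = 900.00, centroid at (5.00, 67.00).
top flange: A = 80 × 22 = 1760.00, centroid at (-30.00, 123.00).
ΣA = 5740.00 mm²
ΣAX̄ = (3080.00)(80.00) + (900.00)(5.00) + (1760.00)(-30.00) = 198100.00 mm³
ΣAȲ = (3080.00)(11.00) + (900.00)(67.00) + (1760.00)(123.00) = 310660.00 mm³
X̄ = 198100.00 / 5740.00 = 34.51 mm
Ȳ = 310660.00 / 5740.00 = 54.12 mm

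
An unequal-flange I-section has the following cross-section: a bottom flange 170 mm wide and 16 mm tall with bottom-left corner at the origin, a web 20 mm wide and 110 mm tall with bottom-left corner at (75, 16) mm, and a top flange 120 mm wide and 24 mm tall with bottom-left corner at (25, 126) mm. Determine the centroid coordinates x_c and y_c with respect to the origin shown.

Part | A | x̄ᵢ | ȳᵢ | A·x̄ᵢ | A·ȳᵢ
bottom flange | 2720.00 | 85.00 | 8.00 | 231200.00 | 21760.00
web | 2200.00 | 85.00 | 71.00 | 187000.00 | 156200.00
top flange | 2880.00 | 85.00 | 138.00 | 244800.00 | 397440.00
Σ | 7800.00 |  |  | 663000.00 | 575400.00
x_c = 663000.00 / 7800.00 = 85.00 mm
y_c = 575400.00 / 7800.00 = 73.77 mm

x_c = 85.00 mm, y_c = 73.77 mm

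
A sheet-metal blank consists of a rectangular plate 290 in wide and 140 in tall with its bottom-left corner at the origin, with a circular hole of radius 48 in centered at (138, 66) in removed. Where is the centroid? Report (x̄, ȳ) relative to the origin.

plate: A = 290 × 140 = 40600.00, centroid at (145.00, 70.00).
hole: A = −π·48² = -7238.23, centroid at (138.00, 66.00).
ΣA = 33361.77 in², ΣAx̄ = 4888124.33 in³, ΣAȳ = 2364276.85 in³.
x̄ = 4888124.33/33361.77 = 146.52 in; ȳ = 2364276.85/33361.77 = 70.87 in.

x̄ = 146.52 in, ȳ = 70.87 in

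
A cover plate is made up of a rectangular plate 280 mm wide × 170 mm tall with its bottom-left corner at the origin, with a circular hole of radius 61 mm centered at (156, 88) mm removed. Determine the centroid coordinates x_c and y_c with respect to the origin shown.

Part | A | x̄ᵢ | ȳᵢ | A·x̄ᵢ | A·ȳᵢ
plate | 47600.00 | 140.00 | 85.00 | 6664000.00 | 4046000.00
hole | -11689.87 | 156.00 | 88.00 | -1823619.14 | -1028708.23
Σ | 35910.13 |  |  | 4840380.86 | 3017291.77
x_c = 4840380.86 / 35910.13 = 134.79 mm
y_c = 3017291.77 / 35910.13 = 84.02 mm

x_c = 134.79 mm, y_c = 84.02 mm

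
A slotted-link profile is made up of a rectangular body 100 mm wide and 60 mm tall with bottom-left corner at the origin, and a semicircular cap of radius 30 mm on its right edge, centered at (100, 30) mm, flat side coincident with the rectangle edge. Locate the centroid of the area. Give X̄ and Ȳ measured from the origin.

X̄ = 61.96 mm, Ȳ = 30.00 mm

rectangular body: A = 100 × 60 = 6000.00, centroid at (50.00, 30.00).
semicircular end: A = ½π·30² = 1413.72, centroid at (112.73, 30.00).
ΣA = 7413.72 mm²
ΣAX̄ = (6000.00)(50.00) + (1413.72)(112.73) = 459371.67 mm³
ΣAȲ = (6000.00)(30.00) + (1413.72)(30.00) = 222411.50 mm³
X̄ = 459371.67 / 7413.72 = 61.96 mm
Ȳ = 222411.50 / 7413.72 = 30.00 mm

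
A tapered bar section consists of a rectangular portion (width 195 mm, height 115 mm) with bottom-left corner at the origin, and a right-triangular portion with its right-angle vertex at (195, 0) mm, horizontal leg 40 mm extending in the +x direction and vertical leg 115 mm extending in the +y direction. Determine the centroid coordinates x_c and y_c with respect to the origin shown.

rectangular portion: A = 195 × 115 = 22425.00, centroid at (97.50, 57.50).
triangular portion: A = ½·40·115 = 2300.00, centroid at (208.33, 38.33).
ΣA = 24725.00 mm², ΣAx_c = 2665604.17 mm³, ΣAy_c = 1377604.17 mm³.
x_c = 2665604.17/24725.00 = 107.81 mm; y_c = 1377604.17/24725.00 = 55.72 mm.

x_c = 107.81 mm, y_c = 55.72 mm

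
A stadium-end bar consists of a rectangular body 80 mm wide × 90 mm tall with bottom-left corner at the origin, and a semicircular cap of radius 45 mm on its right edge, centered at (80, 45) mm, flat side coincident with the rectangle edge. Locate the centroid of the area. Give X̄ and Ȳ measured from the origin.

X̄ = 58.11 mm, Ȳ = 45.00 mm

rectangular body: A = 80 × 90 = 7200.00, centroid at (40.00, 45.00).
semicircular end: A = ½π·45² = 3180.86, centroid at (99.10, 45.00).
ΣA = 10380.86 mm², ΣAX̄ = 603219.00 mm³, ΣAȲ = 467138.82 mm³.
X̄ = 603219.00/10380.86 = 58.11 mm; Ȳ = 467138.82/10380.86 = 45.00 mm.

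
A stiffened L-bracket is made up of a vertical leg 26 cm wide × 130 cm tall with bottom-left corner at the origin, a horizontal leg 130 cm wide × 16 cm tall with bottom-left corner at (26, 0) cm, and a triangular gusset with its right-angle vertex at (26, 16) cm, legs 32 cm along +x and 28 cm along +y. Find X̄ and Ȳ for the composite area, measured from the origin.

vertical leg: A = 26 × 130 = 3380.00, centroid at (13.00, 65.00).
horizontal leg: A = 130 × 16 = 2080.00, centroid at (91.00, 8.00).
gusset: A = ½·32·28 = 448.00, centroid at (36.67, 25.33).
ΣA = 5908.00 cm²
ΣAX̄ = (3380.00)(13.00) + (2080.00)(91.00) + (448.00)(36.67) = 249646.67 cm³
ΣAȲ = (3380.00)(65.00) + (2080.00)(8.00) + (448.00)(25.33) = 247689.33 cm³
X̄ = 249646.67 / 5908.00 = 42.26 cm
Ȳ = 247689.33 / 5908.00 = 41.92 cm

X̄ = 42.26 cm, Ȳ = 41.92 cm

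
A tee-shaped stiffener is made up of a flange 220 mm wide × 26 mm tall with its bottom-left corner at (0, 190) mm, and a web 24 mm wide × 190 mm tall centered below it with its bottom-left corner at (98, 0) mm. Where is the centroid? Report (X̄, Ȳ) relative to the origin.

web: A = 24 × 190 = 4560.00, centroid at (110.00, 95.00).
flange: A = 220 × 26 = 5720.00, centroid at (110.00, 203.00).
ΣA = 10280.00 mm²
ΣAX̄ = (4560.00)(110.00) + (5720.00)(110.00) = 1130800.00 mm³
ΣAȲ = (4560.00)(95.00) + (5720.00)(203.00) = 1594360.00 mm³
X̄ = 1130800.00 / 10280.00 = 110.00 mm
Ȳ = 1594360.00 / 10280.00 = 155.09 mm

X̄ = 110.00 mm, Ȳ = 155.09 mm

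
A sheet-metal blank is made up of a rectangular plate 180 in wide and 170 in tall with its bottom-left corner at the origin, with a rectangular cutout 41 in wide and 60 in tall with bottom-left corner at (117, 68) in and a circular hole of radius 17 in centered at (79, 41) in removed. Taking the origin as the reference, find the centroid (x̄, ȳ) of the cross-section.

plate: A = 180 × 170 = 30600.00, centroid at (90.00, 85.00).
hole 1: A = −(41 × 60) = -2460.00, centroid at (137.50, 98.00).
hole 2: A = −π·17² = -907.92, centroid at (79.00, 41.00).
ΣA = 27232.08 in²
ΣAx̄ = (30600.00)(90.00) + (-2460.00)(137.50) + (-907.92)(79.00) = 2344024.30 in³
ΣAȳ = (30600.00)(85.00) + (-2460.00)(98.00) + (-907.92)(41.00) = 2322695.27 in³
x̄ = 2344024.30 / 27232.08 = 86.08 in
ȳ = 2322695.27 / 27232.08 = 85.29 in

x̄ = 86.08 in, ȳ = 85.29 in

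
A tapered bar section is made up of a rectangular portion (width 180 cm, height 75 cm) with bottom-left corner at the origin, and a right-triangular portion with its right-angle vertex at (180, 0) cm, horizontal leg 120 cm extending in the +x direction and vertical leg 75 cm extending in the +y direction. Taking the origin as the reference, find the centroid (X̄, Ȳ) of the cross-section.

X̄ = 122.50 cm, Ȳ = 34.38 cm

rectangular portion: A = 180 × 75 = 13500.00, centroid at (90.00, 37.50).
triangular portion: A = ½·120·75 = 4500.00, centroid at (220.00, 25.00).
ΣA = 18000.00 cm², ΣAX̄ = 2205000.00 cm³, ΣAȲ = 618750.00 cm³.
X̄ = 2205000.00/18000.00 = 122.50 cm; Ȳ = 618750.00/18000.00 = 34.38 cm.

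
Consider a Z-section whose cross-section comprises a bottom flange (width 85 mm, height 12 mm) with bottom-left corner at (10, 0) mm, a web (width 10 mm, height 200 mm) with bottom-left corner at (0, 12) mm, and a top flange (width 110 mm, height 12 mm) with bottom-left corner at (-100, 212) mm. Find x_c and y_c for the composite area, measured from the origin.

bottom flange: A = 85 × 12 = 1020.00, centroid at (52.50, 6.00).
web: A = 10 × 200 = 2000.00, centroid at (5.00, 112.00).
top flange: A = 110 × 12 = 1320.00, centroid at (-45.00, 218.00).
ΣA = 4340.00 mm²
ΣAx_c = (1020.00)(52.50) + (2000.00)(5.00) + (1320.00)(-45.00) = 4150.00 mm³
ΣAy_c = (1020.00)(6.00) + (2000.00)(112.00) + (1320.00)(218.00) = 517880.00 mm³
x_c = 4150.00 / 4340.00 = 0.96 mm
y_c = 517880.00 / 4340.00 = 119.33 mm

x_c = 0.96 mm, y_c = 119.33 mm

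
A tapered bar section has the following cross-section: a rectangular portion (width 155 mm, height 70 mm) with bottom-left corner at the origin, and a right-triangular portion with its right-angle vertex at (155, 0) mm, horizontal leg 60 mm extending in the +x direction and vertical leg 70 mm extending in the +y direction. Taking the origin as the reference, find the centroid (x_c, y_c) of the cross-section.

Part | A | x̄ᵢ | ȳᵢ | A·x̄ᵢ | A·ȳᵢ
rectangular portion | 10850.00 | 77.50 | 35.00 | 840875.00 | 379750.00
triangular portion | 2100.00 | 175.00 | 23.33 | 367500.00 | 49000.00
Σ | 12950.00 |  |  | 1208375.00 | 428750.00
x_c = 1208375.00 / 12950.00 = 93.31 mm
y_c = 428750.00 / 12950.00 = 33.11 mm

x_c = 93.31 mm, y_c = 33.11 mm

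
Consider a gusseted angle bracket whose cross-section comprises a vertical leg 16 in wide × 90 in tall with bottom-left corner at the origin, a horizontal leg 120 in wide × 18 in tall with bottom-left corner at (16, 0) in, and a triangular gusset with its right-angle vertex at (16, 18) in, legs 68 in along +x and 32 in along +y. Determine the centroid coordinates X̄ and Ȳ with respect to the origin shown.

X̄ = 46.45 in, Ȳ = 24.62 in

vertical leg: A = 16 × 90 = 1440.00, centroid at (8.00, 45.00).
horizontal leg: A = 120 × 18 = 2160.00, centroid at (76.00, 9.00).
gusset: A = ½·68·32 = 1088.00, centroid at (38.67, 28.67).
ΣA = 4688.00 in²
ΣAX̄ = (1440.00)(8.00) + (2160.00)(76.00) + (1088.00)(38.67) = 217749.33 in³
ΣAȲ = (1440.00)(45.00) + (2160.00)(9.00) + (1088.00)(28.67) = 115429.33 in³
X̄ = 217749.33 / 4688.00 = 46.45 in
Ȳ = 115429.33 / 4688.00 = 24.62 in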